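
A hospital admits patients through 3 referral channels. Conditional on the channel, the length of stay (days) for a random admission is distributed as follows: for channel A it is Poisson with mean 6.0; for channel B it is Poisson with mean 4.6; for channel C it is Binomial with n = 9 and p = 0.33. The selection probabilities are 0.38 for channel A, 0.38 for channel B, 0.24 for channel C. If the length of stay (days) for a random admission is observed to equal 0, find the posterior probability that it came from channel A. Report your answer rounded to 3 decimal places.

0.083

Likelihoods P(X=0 | ·): A: 0.00247875; B: 0.0100518; C: 0.0272065.
Posterior ∝ prior × likelihood. Numerator for A: 0.38·0.00247875 = 0.000941926.
Normalizing constant: 0.38·0.00247875 + 0.38·0.0100518 + 0.24·0.0272065 = 0.0112912.
P(A | observation) = 0.000941926 / 0.0112912 = 0.0834213.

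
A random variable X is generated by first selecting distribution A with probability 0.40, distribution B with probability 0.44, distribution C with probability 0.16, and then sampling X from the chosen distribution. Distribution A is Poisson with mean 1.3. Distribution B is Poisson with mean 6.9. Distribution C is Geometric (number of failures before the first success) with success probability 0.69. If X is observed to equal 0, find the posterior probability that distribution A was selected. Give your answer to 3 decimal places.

0.496

Likelihoods P(X=0 | ·): A: 0.272532; B: 0.00100779; C: 0.69.
Posterior ∝ prior × likelihood. Numerator for A: 0.4·0.272532 = 0.109013.
Normalizing constant: 0.4·0.272532 + 0.44·0.00100779 + 0.16·0.69 = 0.219856.
P(A | observation) = 0.109013 / 0.219856 = 0.495837.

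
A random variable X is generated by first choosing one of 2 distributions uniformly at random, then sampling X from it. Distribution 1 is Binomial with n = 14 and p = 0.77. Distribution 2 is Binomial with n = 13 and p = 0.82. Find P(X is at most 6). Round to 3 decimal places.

0.005

Conditional on each component, P(X ≤ 6): 1: 0.00604031; 2: 0.00378971.
By total probability, P(X ≤ 6) = 0.5·0.00604031 + 0.5·0.00378971 = 0.00491501.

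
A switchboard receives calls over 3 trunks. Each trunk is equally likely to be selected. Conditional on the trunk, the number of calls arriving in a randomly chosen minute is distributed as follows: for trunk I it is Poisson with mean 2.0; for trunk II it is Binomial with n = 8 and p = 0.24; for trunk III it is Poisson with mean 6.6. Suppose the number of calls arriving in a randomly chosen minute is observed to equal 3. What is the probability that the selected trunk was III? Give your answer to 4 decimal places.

0.1475

Likelihoods P(X=3 | ·): I: 0.180447; II: 0.196286; III: 0.0651834.
Posterior ∝ prior × likelihood. Numerator for III: 0.333333·0.0651834 = 0.0217278.
Normalizing constant: 0.333333·0.180447 + 0.333333·0.196286 + 0.333333·0.0651834 = 0.147306.
P(III | observation) = 0.0217278 / 0.147306 = 0.147502.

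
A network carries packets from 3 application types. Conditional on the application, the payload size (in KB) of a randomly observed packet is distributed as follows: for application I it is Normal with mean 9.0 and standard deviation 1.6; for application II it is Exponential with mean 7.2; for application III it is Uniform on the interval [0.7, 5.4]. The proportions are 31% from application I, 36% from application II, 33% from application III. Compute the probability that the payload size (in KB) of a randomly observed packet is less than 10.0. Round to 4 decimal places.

0.8278

Conditional on each application, P(X < 10.0): I: 0.734014; II: 0.750648; III: 1.
By total probability, P(X < 10.0) = 0.31·0.734014 + 0.36·0.750648 + 0.33·1 = 0.827778.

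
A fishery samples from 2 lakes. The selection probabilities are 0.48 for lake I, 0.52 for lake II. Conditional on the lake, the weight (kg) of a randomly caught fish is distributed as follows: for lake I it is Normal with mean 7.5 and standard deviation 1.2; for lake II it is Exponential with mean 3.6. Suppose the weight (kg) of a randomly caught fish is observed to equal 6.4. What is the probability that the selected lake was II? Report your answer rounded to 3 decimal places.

Likelihoods f(6.4 | ·): I: 0.218406; II: 0.0469481.
Posterior ∝ prior × likelihood. Numerator for II: 0.52·0.0469481 = 0.024413.
Normalizing constant: 0.48·0.218406 + 0.52·0.0469481 = 0.129248.
P(II | observation) = 0.024413 / 0.129248 = 0.188885.

0.189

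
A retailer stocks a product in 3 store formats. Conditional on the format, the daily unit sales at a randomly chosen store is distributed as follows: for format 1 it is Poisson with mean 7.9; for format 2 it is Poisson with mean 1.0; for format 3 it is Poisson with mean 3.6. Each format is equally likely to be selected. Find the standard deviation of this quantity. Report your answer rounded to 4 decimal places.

Per component, 1: μ=7.9, E[X²]=70.31; 2: μ=1, E[X²]=2; 3: μ=3.6, E[X²]=16.56.
E[X] = 0.333333·7.9 + 0.333333·1 + 0.333333·3.6 = 4.16667.
E[X²] = 0.333333·70.31 + 0.333333·2 + 0.333333·16.56 = 29.6233.
Var(X) = E[X²] − (E[X])² = 29.6233 − 17.3611 = 12.2622.
SD(X) = √12.2622 = 3.50175.

3.5017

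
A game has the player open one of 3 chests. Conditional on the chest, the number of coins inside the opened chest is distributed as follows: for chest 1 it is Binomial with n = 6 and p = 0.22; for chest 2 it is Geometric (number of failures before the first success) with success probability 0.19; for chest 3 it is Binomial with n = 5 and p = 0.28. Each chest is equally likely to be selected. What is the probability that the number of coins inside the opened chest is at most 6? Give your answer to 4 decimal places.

0.9237

Conditional on each chest, P(X ≤ 6): 1: 1; 2: 0.771232; 3: 1.
By total probability, P(X ≤ 6) = 0.333333·1 + 0.333333·0.771232 + 0.333333·1 = 0.923744.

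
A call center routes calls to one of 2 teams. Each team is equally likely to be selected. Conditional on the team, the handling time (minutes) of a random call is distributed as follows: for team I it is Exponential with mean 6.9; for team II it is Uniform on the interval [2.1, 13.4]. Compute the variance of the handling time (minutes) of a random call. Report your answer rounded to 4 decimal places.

Per component, I: μ=6.9, E[X²]=95.22; II: μ=7.75, E[X²]=70.7033.
E[X] = 0.5·6.9 + 0.5·7.75 = 7.325.
E[X²] = 0.5·95.22 + 0.5·70.7033 = 82.9617.
Var(X) = E[X²] − (E[X])² = 82.9617 − 53.6556 = 29.306.

29.3060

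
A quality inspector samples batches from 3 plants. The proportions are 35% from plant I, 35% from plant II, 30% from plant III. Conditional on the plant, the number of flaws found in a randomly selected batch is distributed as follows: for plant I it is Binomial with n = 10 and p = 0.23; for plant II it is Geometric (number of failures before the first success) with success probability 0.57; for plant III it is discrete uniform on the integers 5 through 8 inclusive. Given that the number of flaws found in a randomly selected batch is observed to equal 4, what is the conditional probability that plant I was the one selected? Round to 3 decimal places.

0.863

Likelihoods P(X=4 | ·): I: 0.122483; II: 0.0194872; III: 0.
Posterior ∝ prior × likelihood. Numerator for I: 0.35·0.122483 = 0.042869.
Normalizing constant: 0.35·0.122483 + 0.35·0.0194872 + 0.3·0 = 0.0496895.
P(I | observation) = 0.042869 / 0.0496895 = 0.862737.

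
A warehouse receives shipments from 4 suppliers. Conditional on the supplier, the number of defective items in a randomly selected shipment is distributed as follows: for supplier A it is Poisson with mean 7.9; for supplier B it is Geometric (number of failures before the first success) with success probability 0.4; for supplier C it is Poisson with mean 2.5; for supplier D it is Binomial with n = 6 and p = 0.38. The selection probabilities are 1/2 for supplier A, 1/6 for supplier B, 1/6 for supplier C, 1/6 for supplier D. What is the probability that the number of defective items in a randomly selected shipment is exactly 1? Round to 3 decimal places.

Conditional on each supplier, P(X = 1): A: 0.00292887; B: 0.24; C: 0.205212; D: 0.208878.
By total probability, P(X = 1) = 0.5·0.00292887 + 0.166667·0.24 + 0.166667·0.205212 + 0.166667·0.208878 = 0.11048.

0.110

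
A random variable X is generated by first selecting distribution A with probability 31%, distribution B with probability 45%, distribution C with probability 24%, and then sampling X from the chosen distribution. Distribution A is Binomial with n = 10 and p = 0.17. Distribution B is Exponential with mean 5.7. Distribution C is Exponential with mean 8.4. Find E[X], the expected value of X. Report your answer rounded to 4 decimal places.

Component means — A: 1.7; B: 5.7; C: 8.4.
E[X] = 0.31·1.7 + 0.45·5.7 + 0.24·8.4 = 5.108.

5.1080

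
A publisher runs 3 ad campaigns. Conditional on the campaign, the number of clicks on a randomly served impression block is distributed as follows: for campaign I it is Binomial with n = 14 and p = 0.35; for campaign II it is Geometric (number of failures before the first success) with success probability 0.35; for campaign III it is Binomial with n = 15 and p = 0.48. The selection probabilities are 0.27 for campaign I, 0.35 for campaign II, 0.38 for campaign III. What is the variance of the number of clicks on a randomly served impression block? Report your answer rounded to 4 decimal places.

9.3542

Per component, I: μ=4.9, E[X²]=27.195; II: μ=1.85714, E[X²]=8.7551; III: μ=7.2, E[X²]=55.584.
E[X] = 0.27·4.9 + 0.35·1.85714 + 0.38·7.2 = 4.709.
E[X²] = 0.27·27.195 + 0.35·8.7551 + 0.38·55.584 = 31.5289.
Var(X) = E[X²] − (E[X])² = 31.5289 − 22.1747 = 9.35417.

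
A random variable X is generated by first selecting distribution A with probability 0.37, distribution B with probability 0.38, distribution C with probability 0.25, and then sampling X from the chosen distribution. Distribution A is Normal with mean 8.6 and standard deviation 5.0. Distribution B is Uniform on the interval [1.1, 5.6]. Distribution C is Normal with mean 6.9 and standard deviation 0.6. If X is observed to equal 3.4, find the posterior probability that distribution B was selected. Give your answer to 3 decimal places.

Likelihoods f(3.4 | ·): A: 0.0464594; B: 0.222222; C: 2.71469e-08.
Posterior ∝ prior × likelihood. Numerator for B: 0.38·0.222222 = 0.0844444.
Normalizing constant: 0.37·0.0464594 + 0.38·0.222222 + 0.25·2.71469e-08 = 0.101634.
P(B | observation) = 0.0844444 / 0.101634 = 0.830865.

0.831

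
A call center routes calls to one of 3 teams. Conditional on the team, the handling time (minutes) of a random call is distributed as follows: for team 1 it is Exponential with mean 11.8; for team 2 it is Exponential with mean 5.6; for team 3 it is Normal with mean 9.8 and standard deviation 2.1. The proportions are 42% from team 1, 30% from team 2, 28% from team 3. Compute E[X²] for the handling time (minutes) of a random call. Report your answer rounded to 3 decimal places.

163.904

For each component E[X²] = Var + (mean)², giving 1: 278.48; 2: 62.72; 3: 100.45.
Overall E[X²] = 0.42·278.48 + 0.3·62.72 + 0.28·100.45 = 163.904.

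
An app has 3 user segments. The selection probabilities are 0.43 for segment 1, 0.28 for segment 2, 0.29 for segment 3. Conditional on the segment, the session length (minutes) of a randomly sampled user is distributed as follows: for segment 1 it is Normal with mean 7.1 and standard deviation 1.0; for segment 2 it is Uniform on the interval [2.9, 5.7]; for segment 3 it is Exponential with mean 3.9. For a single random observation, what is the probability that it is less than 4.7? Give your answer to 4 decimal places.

Conditional on each segment, P(X < 4.7): 1: 0.00819754; 2: 0.642857; 3: 0.700346.
By total probability, P(X < 4.7) = 0.43·0.00819754 + 0.28·0.642857 + 0.29·0.700346 = 0.386625.

0.3866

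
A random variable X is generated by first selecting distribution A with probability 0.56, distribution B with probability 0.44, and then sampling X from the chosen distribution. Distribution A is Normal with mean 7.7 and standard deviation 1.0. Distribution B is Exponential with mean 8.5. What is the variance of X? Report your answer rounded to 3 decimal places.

32.508

Per component, A: μ=7.7, E[X²]=60.29; B: μ=8.5, E[X²]=144.5.
E[X] = 0.56·7.7 + 0.44·8.5 = 8.052.
E[X²] = 0.56·60.29 + 0.44·144.5 = 97.3424.
Var(X) = E[X²] − (E[X])² = 97.3424 − 64.8347 = 32.5077.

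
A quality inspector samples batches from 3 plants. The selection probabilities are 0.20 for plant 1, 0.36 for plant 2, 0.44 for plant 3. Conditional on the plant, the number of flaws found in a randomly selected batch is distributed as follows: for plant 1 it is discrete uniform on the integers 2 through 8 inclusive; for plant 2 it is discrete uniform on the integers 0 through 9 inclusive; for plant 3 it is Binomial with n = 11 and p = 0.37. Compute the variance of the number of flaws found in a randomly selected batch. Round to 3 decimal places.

Per component, 1: μ=5, E[X²]=29; 2: μ=4.5, E[X²]=28.5; 3: μ=4.07, E[X²]=19.129.
E[X] = 0.2·5 + 0.36·4.5 + 0.44·4.07 = 4.4108.
E[X²] = 0.2·29 + 0.36·28.5 + 0.44·19.129 = 24.4768.
Var(X) = E[X²] − (E[X])² = 24.4768 − 19.4552 = 5.0216.

5.022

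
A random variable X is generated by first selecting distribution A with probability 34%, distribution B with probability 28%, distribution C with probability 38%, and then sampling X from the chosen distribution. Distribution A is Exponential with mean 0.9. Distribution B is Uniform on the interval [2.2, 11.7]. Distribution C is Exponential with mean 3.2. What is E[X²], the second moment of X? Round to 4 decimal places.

For each component E[X²] = Var + (mean)², giving A: 1.62; B: 55.8233; C: 20.48.
Overall E[X²] = 0.34·1.62 + 0.28·55.8233 + 0.38·20.48 = 23.9637.

23.9637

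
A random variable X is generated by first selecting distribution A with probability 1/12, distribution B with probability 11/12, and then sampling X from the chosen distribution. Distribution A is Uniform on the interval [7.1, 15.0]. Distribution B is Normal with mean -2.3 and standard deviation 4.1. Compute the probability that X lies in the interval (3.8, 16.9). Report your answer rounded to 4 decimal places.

Conditional on each component, P(3.8 < X < 16.9): A: 1; B: 0.0683998.
By total probability, P(3.8 < X < 16.9) = 0.0833333·1 + 0.916667·0.0683998 = 0.146033.

0.1460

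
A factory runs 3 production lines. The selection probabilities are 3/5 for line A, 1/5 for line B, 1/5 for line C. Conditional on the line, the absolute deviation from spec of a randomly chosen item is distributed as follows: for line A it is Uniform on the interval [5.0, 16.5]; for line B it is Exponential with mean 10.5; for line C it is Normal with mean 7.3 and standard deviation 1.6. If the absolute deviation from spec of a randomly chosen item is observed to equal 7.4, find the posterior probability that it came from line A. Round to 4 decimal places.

0.4685

Likelihoods f(7.4 | ·): A: 0.0869565; B: 0.0470692; C: 0.248852.
Posterior ∝ prior × likelihood. Numerator for A: 0.6·0.0869565 = 0.0521739.
Normalizing constant: 0.6·0.0869565 + 0.2·0.0470692 + 0.2·0.248852 = 0.111358.
P(A | observation) = 0.0521739 / 0.111358 = 0.468523.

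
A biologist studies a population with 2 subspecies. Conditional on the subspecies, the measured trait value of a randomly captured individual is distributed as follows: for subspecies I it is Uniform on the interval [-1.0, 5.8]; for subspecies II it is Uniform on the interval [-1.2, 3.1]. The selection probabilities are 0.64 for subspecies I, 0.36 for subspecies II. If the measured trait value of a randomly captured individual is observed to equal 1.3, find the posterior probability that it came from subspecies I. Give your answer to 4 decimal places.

Likelihoods f(1.3 | ·): I: 0.147059; II: 0.232558.
Posterior ∝ prior × likelihood. Numerator for I: 0.64·0.147059 = 0.0941176.
Normalizing constant: 0.64·0.147059 + 0.36·0.232558 = 0.177839.
P(I | observation) = 0.0941176 / 0.177839 = 0.529231.

0.5292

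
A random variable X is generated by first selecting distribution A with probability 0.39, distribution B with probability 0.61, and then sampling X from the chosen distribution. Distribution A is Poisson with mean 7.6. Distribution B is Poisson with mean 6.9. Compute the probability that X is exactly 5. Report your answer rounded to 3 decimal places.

0.121

Conditional on each component, P(X = 5): A: 0.105742; B: 0.131351.
By total probability, P(X = 5) = 0.39·0.105742 + 0.61·0.131351 = 0.121363.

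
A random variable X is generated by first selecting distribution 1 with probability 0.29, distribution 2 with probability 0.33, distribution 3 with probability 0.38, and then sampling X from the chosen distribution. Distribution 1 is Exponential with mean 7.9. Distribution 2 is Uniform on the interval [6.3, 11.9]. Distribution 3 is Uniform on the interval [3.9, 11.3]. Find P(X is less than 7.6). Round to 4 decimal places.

Conditional on each component, P(X < 7.6): 1: 0.617882; 2: 0.232143; 3: 0.5.
By total probability, P(X < 7.6) = 0.29·0.617882 + 0.33·0.232143 + 0.38·0.5 = 0.445793.

0.4458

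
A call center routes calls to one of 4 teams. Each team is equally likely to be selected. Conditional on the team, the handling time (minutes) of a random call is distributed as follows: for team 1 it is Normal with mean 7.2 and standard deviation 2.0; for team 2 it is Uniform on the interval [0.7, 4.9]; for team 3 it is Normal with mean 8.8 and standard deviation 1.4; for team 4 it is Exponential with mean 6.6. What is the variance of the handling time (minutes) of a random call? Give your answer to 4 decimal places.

17.5950

Per component, 1: μ=7.2, E[X²]=55.84; 2: μ=2.8, E[X²]=9.31; 3: μ=8.8, E[X²]=79.4; 4: μ=6.6, E[X²]=87.12.
E[X] = 0.25·7.2 + 0.25·2.8 + 0.25·8.8 + 0.25·6.6 = 6.35.
E[X²] = 0.25·55.84 + 0.25·9.31 + 0.25·79.4 + 0.25·87.12 = 57.9175.
Var(X) = E[X²] − (E[X])² = 57.9175 − 40.3225 = 17.595.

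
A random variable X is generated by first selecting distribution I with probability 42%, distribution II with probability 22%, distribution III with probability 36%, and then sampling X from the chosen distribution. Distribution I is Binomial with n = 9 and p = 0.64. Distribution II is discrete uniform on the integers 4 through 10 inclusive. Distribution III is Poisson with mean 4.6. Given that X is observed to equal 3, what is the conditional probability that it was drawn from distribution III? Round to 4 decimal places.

Likelihoods P(X=3 | ·): I: 0.047933; II: 0; III: 0.163068.
Posterior ∝ prior × likelihood. Numerator for III: 0.36·0.163068 = 0.0587043.
Normalizing constant: 0.42·0.047933 + 0.22·0 + 0.36·0.163068 = 0.0788362.
P(III | observation) = 0.0587043 / 0.0788362 = 0.744637.

0.7446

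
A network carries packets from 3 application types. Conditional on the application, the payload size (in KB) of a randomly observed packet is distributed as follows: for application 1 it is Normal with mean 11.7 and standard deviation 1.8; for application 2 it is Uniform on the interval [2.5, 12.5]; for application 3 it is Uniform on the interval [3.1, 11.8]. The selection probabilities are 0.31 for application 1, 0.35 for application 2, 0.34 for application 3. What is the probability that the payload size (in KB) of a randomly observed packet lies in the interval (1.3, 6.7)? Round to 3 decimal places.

0.289

Conditional on each application, P(1.3 < X < 6.7): 1: 0.0027366; 2: 0.42; 3: 0.413793.
By total probability, P(1.3 < X < 6.7) = 0.31·0.0027366 + 0.35·0.42 + 0.34·0.413793 = 0.288538.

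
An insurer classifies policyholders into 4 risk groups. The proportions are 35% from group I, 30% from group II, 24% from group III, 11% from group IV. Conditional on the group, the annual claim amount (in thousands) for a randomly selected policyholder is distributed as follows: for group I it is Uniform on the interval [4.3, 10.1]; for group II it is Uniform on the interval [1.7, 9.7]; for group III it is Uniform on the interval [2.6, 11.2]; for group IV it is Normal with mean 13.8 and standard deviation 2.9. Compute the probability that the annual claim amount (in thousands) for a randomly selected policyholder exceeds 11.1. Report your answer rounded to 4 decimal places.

0.0934

Conditional on each group, P(X > 11.1): I: 0; II: 0; III: 0.0116279; IV: 0.824082.
By total probability, P(X > 11.1) = 0.35·0 + 0.3·0 + 0.24·0.0116279 + 0.11·0.824082 = 0.0934397.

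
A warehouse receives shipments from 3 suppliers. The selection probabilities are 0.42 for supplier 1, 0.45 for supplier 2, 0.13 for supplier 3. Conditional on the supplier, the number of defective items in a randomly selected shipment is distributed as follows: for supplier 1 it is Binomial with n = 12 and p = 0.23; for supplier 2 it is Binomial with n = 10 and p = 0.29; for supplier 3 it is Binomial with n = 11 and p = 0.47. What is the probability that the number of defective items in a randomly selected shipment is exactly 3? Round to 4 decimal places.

Conditional on each supplier, P(X = 3): 1: 0.254696; 2: 0.266185; 3: 0.106656.
By total probability, P(X = 3) = 0.42·0.254696 + 0.45·0.266185 + 0.13·0.106656 = 0.240621.

0.2406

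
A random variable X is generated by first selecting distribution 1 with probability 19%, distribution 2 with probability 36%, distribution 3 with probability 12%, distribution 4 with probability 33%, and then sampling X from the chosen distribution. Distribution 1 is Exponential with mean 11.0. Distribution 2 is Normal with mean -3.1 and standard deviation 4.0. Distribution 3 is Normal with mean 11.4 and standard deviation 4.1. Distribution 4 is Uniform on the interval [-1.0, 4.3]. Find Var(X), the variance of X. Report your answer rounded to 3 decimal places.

Per component, 1: μ=11, E[X²]=242; 2: μ=-3.1, E[X²]=25.61; 3: μ=11.4, E[X²]=146.77; 4: μ=1.65, E[X²]=5.06333.
E[X] = 0.19·11 + 0.36·-3.1 + 0.12·11.4 + 0.33·1.65 = 2.8865.
E[X²] = 0.19·242 + 0.36·25.61 + 0.12·146.77 + 0.33·5.06333 = 74.4829.
Var(X) = E[X²] − (E[X])² = 74.4829 − 8.33188 = 66.151.

66.151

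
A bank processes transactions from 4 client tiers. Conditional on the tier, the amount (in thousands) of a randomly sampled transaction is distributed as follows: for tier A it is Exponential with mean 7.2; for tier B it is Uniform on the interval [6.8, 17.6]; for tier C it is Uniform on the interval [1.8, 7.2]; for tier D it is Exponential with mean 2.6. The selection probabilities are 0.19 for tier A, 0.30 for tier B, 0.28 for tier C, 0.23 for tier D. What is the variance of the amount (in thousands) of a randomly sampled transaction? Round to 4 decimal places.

29.3102

Per component, A: μ=7.2, E[X²]=103.68; B: μ=12.2, E[X²]=158.56; C: μ=4.5, E[X²]=22.68; D: μ=2.6, E[X²]=13.52.
E[X] = 0.19·7.2 + 0.3·12.2 + 0.28·4.5 + 0.23·2.6 = 6.886.
E[X²] = 0.19·103.68 + 0.3·158.56 + 0.28·22.68 + 0.23·13.52 = 76.7272.
Var(X) = E[X²] − (E[X])² = 76.7272 − 47.417 = 29.3102.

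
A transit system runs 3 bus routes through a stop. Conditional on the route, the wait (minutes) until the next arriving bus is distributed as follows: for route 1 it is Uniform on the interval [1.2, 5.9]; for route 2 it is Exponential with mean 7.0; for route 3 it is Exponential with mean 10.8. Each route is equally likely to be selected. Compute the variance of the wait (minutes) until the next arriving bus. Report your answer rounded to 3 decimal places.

64.594

Per component, 1: μ=3.55, E[X²]=14.4433; 2: μ=7, E[X²]=98; 3: μ=10.8, E[X²]=233.28.
E[X] = 0.333333·3.55 + 0.333333·7 + 0.333333·10.8 = 7.11667.
E[X²] = 0.333333·14.4433 + 0.333333·98 + 0.333333·233.28 = 115.241.
Var(X) = E[X²] − (E[X])² = 115.241 − 50.6469 = 64.5942.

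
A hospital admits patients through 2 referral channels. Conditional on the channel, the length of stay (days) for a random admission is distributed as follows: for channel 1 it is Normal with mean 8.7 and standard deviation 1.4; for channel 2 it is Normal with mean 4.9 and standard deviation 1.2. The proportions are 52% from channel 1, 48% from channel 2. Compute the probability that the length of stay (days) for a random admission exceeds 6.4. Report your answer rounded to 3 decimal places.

0.545

Conditional on each channel, P(X > 6.4): 1: 0.949794; 2: 0.10565.
By total probability, P(X > 6.4) = 0.52·0.949794 + 0.48·0.10565 = 0.544605.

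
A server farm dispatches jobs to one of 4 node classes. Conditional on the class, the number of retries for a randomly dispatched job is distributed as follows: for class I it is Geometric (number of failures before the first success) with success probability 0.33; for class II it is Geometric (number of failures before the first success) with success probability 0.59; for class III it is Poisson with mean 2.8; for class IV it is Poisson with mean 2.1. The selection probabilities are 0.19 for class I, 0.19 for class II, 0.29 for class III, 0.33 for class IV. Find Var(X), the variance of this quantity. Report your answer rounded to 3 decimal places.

Per component, I: μ=2.0303, E[X²]=10.2746; II: μ=0.694915, E[X²]=1.66073; III: μ=2.8, E[X²]=10.64; IV: μ=2.1, E[X²]=6.51.
E[X] = 0.19·2.0303 + 0.19·0.694915 + 0.29·2.8 + 0.33·2.1 = 2.02279.
E[X²] = 0.19·10.2746 + 0.19·1.66073 + 0.29·10.64 + 0.33·6.51 = 7.50161.
Var(X) = E[X²] − (E[X])² = 7.50161 − 4.09169 = 3.40992.

3.410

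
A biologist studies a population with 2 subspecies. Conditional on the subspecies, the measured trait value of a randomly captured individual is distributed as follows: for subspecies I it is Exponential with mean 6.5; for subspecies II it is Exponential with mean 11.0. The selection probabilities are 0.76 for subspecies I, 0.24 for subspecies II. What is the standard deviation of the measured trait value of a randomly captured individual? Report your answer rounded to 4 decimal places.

8.0526

Per component, I: μ=6.5, E[X²]=84.5; II: μ=11, E[X²]=242.
E[X] = 0.76·6.5 + 0.24·11 = 7.58.
E[X²] = 0.76·84.5 + 0.24·242 = 122.3.
Var(X) = E[X²] − (E[X])² = 122.3 − 57.4564 = 64.8436.
SD(X) = √64.8436 = 8.05255.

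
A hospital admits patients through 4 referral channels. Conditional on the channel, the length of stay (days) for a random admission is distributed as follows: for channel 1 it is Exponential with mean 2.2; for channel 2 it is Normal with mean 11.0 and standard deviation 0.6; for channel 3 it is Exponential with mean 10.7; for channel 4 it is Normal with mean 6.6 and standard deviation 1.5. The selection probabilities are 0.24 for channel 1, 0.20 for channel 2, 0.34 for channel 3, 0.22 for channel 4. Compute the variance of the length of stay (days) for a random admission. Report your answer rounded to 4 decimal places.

53.4055

Per component, 1: μ=2.2, E[X²]=9.68; 2: μ=11, E[X²]=121.36; 3: μ=10.7, E[X²]=228.98; 4: μ=6.6, E[X²]=45.81.
E[X] = 0.24·2.2 + 0.2·11 + 0.34·10.7 + 0.22·6.6 = 7.818.
E[X²] = 0.24·9.68 + 0.2·121.36 + 0.34·228.98 + 0.22·45.81 = 114.527.
Var(X) = E[X²] − (E[X])² = 114.527 − 61.1211 = 53.4055.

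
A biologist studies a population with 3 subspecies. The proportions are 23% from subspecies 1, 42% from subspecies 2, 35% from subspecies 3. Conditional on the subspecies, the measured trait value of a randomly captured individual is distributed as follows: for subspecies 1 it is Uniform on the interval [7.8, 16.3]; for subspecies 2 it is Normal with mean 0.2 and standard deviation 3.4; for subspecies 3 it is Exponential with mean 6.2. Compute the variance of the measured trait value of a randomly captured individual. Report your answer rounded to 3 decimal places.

Per component, 1: μ=12.05, E[X²]=151.223; 2: μ=0.2, E[X²]=11.6; 3: μ=6.2, E[X²]=76.88.
E[X] = 0.23·12.05 + 0.42·0.2 + 0.35·6.2 = 5.0255.
E[X²] = 0.23·151.223 + 0.42·11.6 + 0.35·76.88 = 66.5614.
Var(X) = E[X²] − (E[X])² = 66.5614 − 25.2557 = 41.3057.

41.306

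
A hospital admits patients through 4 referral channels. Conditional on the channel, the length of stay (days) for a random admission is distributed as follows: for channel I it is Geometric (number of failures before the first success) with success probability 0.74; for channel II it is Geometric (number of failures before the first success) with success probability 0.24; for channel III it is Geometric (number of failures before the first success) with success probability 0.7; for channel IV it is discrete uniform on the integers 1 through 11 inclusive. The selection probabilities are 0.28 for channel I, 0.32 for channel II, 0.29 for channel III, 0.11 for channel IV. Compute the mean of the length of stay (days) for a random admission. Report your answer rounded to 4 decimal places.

Component means — I: 0.351351; II: 3.16667; III: 0.428571; IV: 6.
E[X] = 0.28·0.351351 + 0.32·3.16667 + 0.29·0.428571 + 0.11·6 = 1.896.

1.8960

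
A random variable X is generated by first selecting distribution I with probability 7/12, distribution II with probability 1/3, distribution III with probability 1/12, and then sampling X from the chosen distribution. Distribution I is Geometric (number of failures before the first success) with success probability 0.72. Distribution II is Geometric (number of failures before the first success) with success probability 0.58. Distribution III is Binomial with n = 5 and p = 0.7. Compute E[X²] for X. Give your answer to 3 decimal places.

2.103

For each component E[X²] = Var + (mean)², giving I: 0.691358; II: 1.77289; III: 13.3.
Overall E[X²] = 0.583333·0.691358 + 0.333333·1.77289 + 0.0833333·13.3 = 2.10259.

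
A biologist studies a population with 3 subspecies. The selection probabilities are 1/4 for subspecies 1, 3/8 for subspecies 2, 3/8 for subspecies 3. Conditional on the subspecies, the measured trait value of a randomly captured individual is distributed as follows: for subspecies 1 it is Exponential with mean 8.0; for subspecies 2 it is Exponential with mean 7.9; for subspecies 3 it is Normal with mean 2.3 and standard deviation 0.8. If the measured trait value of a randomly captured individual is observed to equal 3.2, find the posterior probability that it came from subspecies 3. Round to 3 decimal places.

0.654

Likelihoods f(3.2 | ·): 1: 0.08379; 2: 0.0844221; 3: 0.264846.
Posterior ∝ prior × likelihood. Numerator for 3: 0.375·0.264846 = 0.0993172.
Normalizing constant: 0.25·0.08379 + 0.375·0.0844221 + 0.375·0.264846 = 0.151923.
P(3 | observation) = 0.0993172 / 0.151923 = 0.653734.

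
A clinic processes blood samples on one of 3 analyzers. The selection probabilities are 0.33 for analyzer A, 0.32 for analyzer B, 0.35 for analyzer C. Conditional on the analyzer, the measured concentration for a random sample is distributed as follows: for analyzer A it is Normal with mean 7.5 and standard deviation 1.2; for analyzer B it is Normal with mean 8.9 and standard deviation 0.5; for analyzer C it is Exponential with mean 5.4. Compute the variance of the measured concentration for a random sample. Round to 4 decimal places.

Per component, A: μ=7.5, E[X²]=57.69; B: μ=8.9, E[X²]=79.46; C: μ=5.4, E[X²]=58.32.
E[X] = 0.33·7.5 + 0.32·8.9 + 0.35·5.4 = 7.213.
E[X²] = 0.33·57.69 + 0.32·79.46 + 0.35·58.32 = 64.8769.
Var(X) = E[X²] − (E[X])² = 64.8769 − 52.0274 = 12.8495.

12.8495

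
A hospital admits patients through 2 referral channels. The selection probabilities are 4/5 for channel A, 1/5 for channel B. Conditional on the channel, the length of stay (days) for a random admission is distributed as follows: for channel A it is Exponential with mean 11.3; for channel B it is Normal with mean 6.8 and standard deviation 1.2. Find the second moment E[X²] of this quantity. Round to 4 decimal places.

For each component E[X²] = Var + (mean)², giving A: 255.38; B: 47.68.
Overall E[X²] = 0.8·255.38 + 0.2·47.68 = 213.84.

213.8400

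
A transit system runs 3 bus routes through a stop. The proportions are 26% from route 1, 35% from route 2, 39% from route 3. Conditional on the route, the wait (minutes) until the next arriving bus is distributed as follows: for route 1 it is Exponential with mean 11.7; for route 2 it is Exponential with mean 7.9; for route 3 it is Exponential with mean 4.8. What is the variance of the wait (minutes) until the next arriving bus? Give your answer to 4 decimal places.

Per component, 1: μ=11.7, E[X²]=273.78; 2: μ=7.9, E[X²]=124.82; 3: μ=4.8, E[X²]=46.08.
E[X] = 0.26·11.7 + 0.35·7.9 + 0.39·4.8 = 7.679.
E[X²] = 0.26·273.78 + 0.35·124.82 + 0.39·46.08 = 132.841.
Var(X) = E[X²] − (E[X])² = 132.841 − 58.967 = 73.874.

73.8740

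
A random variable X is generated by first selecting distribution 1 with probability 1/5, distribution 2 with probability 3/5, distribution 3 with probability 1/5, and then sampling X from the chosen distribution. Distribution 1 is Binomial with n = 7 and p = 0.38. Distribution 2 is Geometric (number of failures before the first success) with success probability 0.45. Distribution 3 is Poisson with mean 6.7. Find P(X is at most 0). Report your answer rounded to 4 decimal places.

0.2773

Conditional on each component, P(X ≤ 0): 1: 0.0352161; 2: 0.45; 3: 0.00123091.
By total probability, P(X ≤ 0) = 0.2·0.0352161 + 0.6·0.45 + 0.2·0.00123091 = 0.277289.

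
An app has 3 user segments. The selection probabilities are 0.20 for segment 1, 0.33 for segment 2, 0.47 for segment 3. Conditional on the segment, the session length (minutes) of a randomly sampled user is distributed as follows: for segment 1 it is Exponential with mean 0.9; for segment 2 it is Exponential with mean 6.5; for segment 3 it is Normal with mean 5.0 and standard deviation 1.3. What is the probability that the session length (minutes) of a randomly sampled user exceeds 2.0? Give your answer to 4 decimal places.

Conditional on each segment, P(X > 2.0): 1: 0.108368; 2: 0.735141; 3: 0.989492.
By total probability, P(X > 2.0) = 0.2·0.108368 + 0.33·0.735141 + 0.47·0.989492 = 0.729331.

0.7293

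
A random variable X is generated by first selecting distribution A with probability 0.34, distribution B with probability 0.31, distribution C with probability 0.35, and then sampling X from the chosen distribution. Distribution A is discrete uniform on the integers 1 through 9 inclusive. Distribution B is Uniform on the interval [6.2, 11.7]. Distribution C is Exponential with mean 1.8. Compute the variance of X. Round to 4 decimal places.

12.5920

Per component, A: μ=5, E[X²]=31.6667; B: μ=8.95, E[X²]=82.6233; C: μ=1.8, E[X²]=6.48.
E[X] = 0.34·5 + 0.31·8.95 + 0.35·1.8 = 5.1045.
E[X²] = 0.34·31.6667 + 0.31·82.6233 + 0.35·6.48 = 38.6479.
Var(X) = E[X²] − (E[X])² = 38.6479 − 26.0559 = 12.592.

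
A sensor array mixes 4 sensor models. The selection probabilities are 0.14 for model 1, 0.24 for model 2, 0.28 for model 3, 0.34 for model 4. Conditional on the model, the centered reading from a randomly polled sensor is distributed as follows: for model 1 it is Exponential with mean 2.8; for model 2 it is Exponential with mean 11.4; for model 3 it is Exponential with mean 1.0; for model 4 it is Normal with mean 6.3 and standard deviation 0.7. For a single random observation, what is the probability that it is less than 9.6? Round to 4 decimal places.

0.8920

Conditional on each model, P(X < 9.6): 1: 0.967567; 2: 0.569197; 3: 0.999932; 4: 0.999999.
By total probability, P(X < 9.6) = 0.14·0.967567 + 0.24·0.569197 + 0.28·0.999932 + 0.34·0.999999 = 0.892047.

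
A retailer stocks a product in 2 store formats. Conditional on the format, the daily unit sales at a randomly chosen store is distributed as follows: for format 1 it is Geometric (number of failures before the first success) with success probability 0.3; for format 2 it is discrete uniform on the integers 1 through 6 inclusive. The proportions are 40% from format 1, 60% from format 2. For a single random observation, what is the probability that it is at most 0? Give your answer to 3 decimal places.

Conditional on each format, P(X ≤ 0): 1: 0.3; 2: 0.
By total probability, P(X ≤ 0) = 0.4·0.3 + 0.6·0 = 0.12.

0.120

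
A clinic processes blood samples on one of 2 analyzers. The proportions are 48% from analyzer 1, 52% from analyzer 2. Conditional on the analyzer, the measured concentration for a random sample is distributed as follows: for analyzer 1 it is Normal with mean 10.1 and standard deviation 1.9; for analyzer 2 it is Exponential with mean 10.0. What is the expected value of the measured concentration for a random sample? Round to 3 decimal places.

10.048

Component means — 1: 10.1; 2: 10.
E[X] = 0.48·10.1 + 0.52·10 = 10.048.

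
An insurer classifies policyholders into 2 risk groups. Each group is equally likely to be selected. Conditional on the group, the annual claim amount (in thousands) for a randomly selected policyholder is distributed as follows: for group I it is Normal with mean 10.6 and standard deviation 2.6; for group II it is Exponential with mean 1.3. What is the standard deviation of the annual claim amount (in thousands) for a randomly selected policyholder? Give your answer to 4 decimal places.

Per component, I: μ=10.6, E[X²]=119.12; II: μ=1.3, E[X²]=3.38.
E[X] = 0.5·10.6 + 0.5·1.3 = 5.95.
E[X²] = 0.5·119.12 + 0.5·3.38 = 61.25.
Var(X) = E[X²] − (E[X])² = 61.25 − 35.4025 = 25.8475.
SD(X) = √25.8475 = 5.08404.

5.0840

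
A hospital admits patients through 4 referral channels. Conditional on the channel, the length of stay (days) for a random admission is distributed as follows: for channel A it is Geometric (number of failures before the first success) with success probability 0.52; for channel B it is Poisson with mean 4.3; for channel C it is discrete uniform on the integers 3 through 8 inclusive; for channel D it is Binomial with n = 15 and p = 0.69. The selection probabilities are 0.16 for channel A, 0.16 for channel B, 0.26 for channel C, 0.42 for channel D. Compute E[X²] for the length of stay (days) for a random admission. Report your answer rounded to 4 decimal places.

59.0291

For each component E[X²] = Var + (mean)², giving A: 2.62722; B: 22.79; C: 33.1667; D: 110.331.
Overall E[X²] = 0.16·2.62722 + 0.16·22.79 + 0.26·33.1667 + 0.42·110.331 = 59.0291.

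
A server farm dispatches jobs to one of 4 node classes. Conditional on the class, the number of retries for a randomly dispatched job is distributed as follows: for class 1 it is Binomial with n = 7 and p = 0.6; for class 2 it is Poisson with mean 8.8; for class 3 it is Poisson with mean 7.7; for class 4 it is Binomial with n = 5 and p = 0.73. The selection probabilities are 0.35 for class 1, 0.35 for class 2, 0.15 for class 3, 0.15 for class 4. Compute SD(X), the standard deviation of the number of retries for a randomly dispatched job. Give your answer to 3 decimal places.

3.170

Per component, 1: μ=4.2, E[X²]=19.32; 2: μ=8.8, E[X²]=86.24; 3: μ=7.7, E[X²]=66.99; 4: μ=3.65, E[X²]=14.308.
E[X] = 0.35·4.2 + 0.35·8.8 + 0.15·7.7 + 0.15·3.65 = 6.2525.
E[X²] = 0.35·19.32 + 0.35·86.24 + 0.15·66.99 + 0.15·14.308 = 49.1407.
Var(X) = E[X²] − (E[X])² = 49.1407 − 39.0938 = 10.0469.
SD(X) = √10.0469 = 3.16969.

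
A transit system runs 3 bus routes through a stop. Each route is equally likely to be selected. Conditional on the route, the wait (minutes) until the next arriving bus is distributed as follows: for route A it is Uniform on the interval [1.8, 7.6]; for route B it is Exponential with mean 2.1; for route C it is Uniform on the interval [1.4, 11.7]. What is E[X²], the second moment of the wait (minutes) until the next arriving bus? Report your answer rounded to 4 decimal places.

For each component E[X²] = Var + (mean)², giving A: 24.8933; B: 8.82; C: 51.7433.
Overall E[X²] = 0.333333·24.8933 + 0.333333·8.82 + 0.333333·51.7433 = 28.4856.

28.4856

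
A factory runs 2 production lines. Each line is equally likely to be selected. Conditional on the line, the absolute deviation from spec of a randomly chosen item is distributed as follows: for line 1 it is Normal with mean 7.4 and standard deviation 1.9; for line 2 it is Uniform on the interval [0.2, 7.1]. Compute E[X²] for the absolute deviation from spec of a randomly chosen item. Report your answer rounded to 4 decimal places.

For each component E[X²] = Var + (mean)², giving 1: 58.37; 2: 17.29.
Overall E[X²] = 0.5·58.37 + 0.5·17.29 = 37.83.

37.8300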